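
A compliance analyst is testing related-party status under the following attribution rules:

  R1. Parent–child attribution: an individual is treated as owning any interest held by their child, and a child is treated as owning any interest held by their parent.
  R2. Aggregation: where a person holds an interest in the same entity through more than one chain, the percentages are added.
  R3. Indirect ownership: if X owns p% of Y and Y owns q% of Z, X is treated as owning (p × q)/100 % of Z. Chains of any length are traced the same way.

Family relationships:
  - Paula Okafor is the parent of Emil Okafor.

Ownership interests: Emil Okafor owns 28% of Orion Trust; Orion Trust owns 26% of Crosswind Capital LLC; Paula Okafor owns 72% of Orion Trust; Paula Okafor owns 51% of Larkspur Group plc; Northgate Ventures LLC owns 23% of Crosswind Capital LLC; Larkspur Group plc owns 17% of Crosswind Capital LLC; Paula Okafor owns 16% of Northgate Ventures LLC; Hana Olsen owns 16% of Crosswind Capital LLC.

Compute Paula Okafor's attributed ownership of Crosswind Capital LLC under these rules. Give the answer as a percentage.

By parent–child attribution (R1), Paula Okafor is treated as also owning Emil Okafor's interest in Orion Trust, giving 72% + 28% = 100%.
Chain via Orion Trust (R3): 100% × 26% = 26% of Crosswind Capital LLC.
Chain via Northgate Ventures LLC (R3): 16% × 23% = 3.68% of Crosswind Capital LLC.
Chain via Larkspur Group plc (R3): 51% × 17% = 8.67% of Crosswind Capital LLC.
Aggregating (R2): 26% + 3.68% + 8.67% = 38.35%.

38.35%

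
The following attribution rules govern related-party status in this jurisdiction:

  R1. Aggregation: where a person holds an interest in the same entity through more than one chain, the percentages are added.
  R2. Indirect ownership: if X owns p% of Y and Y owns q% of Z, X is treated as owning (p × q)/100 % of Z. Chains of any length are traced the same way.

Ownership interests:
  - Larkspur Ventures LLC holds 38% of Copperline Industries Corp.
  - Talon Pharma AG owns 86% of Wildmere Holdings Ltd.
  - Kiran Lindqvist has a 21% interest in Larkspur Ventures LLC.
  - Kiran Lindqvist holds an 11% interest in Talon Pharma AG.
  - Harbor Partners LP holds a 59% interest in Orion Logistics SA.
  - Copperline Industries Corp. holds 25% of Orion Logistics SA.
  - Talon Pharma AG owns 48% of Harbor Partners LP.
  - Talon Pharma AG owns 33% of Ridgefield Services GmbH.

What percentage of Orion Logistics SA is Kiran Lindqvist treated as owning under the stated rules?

Chain via Talon Pharma AG → Harbor Partners LP (R2): 11% × 48% × 59% = 3.1152% of Orion Logistics SA.
Chain via Larkspur Ventures LLC → Copperline Industries Corp. (R2): 21% × 38% × 25% = 1.995% of Orion Logistics SA.
Aggregating (R1): 3.1152% + 1.995% = 5.1102%.

5.1102%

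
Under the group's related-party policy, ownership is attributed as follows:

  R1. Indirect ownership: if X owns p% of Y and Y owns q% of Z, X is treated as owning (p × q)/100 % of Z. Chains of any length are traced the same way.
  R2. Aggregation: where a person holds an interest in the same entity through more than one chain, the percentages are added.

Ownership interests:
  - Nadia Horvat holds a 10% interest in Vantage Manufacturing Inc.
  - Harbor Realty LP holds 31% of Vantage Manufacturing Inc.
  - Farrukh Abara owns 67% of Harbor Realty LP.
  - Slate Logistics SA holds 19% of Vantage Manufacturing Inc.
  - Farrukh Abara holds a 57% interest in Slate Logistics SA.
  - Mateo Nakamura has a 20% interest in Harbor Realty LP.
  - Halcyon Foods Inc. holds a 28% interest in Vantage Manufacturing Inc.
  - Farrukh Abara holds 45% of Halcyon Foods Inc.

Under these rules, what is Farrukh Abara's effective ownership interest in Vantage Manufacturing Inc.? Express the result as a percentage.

44.2%

Chain via Harbor Realty LP (R1): 67% × 31% = 20.77% of Vantage Manufacturing Inc.
Chain via Halcyon Foods Inc. (R1): 45% × 28% = 12.6% of Vantage Manufacturing Inc.
Chain via Slate Logistics SA (R1): 57% × 19% = 10.83% of Vantage Manufacturing Inc.
Aggregating (R2): 20.77% + 12.6% + 10.83% = 44.2%.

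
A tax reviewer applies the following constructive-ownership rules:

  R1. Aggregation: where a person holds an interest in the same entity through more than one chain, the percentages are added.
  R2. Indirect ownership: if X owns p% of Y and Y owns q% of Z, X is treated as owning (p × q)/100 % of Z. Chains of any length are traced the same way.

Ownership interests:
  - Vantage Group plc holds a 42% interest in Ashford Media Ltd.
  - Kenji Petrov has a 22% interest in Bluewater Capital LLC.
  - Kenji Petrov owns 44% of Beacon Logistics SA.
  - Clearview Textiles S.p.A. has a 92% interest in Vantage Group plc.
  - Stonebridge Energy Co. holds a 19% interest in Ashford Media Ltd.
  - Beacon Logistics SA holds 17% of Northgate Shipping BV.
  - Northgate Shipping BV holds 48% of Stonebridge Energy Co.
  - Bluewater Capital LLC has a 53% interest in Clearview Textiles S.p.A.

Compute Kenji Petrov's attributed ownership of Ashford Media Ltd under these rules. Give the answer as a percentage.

Chain via Bluewater Capital LLC → Clearview Textiles S.p.A. → Vantage Group plc (R2): 22% × 53% × 92% × 42% = 4.505424% of Ashford Media Ltd.
Chain via Beacon Logistics SA → Northgate Shipping BV → Stonebridge Energy Co. (R2): 44% × 17% × 48% × 19% = 0.682176% of Ashford Media Ltd.
Aggregating (R1): 4.505424% + 0.682176% = 5.1876%.

5.1876%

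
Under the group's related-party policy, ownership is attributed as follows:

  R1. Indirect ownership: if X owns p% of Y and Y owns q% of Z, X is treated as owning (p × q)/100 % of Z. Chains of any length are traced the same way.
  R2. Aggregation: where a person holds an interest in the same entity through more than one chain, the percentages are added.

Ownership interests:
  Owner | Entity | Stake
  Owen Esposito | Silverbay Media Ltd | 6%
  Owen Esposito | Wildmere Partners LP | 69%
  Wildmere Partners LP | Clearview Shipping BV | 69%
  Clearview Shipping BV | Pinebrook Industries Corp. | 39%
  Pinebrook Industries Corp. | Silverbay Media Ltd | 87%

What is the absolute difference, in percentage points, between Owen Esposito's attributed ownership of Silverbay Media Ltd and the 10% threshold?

Chain via Wildmere Partners LP → Clearview Shipping BV → Pinebrook Industries Corp. (R1): 69% × 69% × 39% × 87% = 16.154073% of Silverbay Media Ltd.
Direct interest in Silverbay Media Ltd: 6%.
Aggregating (R2): 16.154073% + 6% = 22.154073%.
22.154073% exceeds the 10% threshold by 12.154073 percentage points.

12.154073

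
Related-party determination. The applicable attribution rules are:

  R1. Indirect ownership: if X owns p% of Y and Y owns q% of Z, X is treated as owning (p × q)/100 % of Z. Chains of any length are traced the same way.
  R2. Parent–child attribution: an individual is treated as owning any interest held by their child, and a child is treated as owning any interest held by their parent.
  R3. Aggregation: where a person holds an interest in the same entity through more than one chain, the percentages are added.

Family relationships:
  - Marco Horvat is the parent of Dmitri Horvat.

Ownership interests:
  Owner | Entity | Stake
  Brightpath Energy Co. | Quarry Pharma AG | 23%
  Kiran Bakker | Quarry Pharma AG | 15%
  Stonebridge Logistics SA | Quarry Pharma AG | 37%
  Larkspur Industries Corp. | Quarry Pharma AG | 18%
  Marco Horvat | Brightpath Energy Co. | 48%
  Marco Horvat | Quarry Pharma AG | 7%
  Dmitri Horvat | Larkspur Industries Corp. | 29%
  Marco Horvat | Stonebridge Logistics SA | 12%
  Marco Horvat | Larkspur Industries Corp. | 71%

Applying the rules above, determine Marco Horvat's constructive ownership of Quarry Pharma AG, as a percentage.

By parent–child attribution (R2), Marco Horvat is treated as also owning Dmitri Horvat's interest in Larkspur Industries Corp, giving 71% + 29% = 100%.
Chain via Brightpath Energy Co. (R1): 48% × 23% = 11.04% of Quarry Pharma AG.
Chain via Larkspur Industries Corp. (R1): 100% × 18% = 18% of Quarry Pharma AG.
Chain via Stonebridge Logistics SA (R1): 12% × 37% = 4.44% of Quarry Pharma AG.
Direct interest in Quarry Pharma AG: 7%.
Aggregating (R3): 11.04% + 18% + 4.44% + 7% = 40.48%.

40.48%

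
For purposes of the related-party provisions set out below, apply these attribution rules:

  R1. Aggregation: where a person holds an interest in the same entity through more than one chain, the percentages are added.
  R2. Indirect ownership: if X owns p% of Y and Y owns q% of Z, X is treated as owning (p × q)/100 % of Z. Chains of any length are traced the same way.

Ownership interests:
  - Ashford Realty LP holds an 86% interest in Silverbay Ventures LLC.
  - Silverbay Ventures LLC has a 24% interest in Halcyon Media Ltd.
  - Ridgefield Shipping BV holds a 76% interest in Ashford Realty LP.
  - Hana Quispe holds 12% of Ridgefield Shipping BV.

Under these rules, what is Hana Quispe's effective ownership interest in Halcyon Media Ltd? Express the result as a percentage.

1.882368%

Chain via Ridgefield Shipping BV → Ashford Realty LP → Silverbay Ventures LLC (R2): 12% × 76% × 86% × 24% = 1.882368% of Halcyon Media Ltd.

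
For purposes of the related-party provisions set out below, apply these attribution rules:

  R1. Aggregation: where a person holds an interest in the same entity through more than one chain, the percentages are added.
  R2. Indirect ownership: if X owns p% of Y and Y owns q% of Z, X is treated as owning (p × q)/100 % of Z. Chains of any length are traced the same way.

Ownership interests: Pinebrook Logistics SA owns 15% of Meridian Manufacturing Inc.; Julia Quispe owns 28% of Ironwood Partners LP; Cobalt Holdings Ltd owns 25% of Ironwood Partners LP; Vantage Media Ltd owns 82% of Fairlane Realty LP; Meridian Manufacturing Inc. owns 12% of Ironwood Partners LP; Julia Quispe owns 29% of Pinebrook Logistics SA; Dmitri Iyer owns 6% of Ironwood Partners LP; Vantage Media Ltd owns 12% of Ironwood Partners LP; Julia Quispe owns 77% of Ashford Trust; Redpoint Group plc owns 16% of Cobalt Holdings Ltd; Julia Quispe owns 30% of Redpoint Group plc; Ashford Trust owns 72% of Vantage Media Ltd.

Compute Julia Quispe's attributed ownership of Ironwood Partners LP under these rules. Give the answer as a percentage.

36.3748%

Chain via Redpoint Group plc → Cobalt Holdings Ltd (R2): 30% × 16% × 25% = 1.2% of Ironwood Partners LP.
Chain via Pinebrook Logistics SA → Meridian Manufacturing Inc. (R2): 29% × 15% × 12% = 0.522% of Ironwood Partners LP.
Chain via Ashford Trust → Vantage Media Ltd (R2): 77% × 72% × 12% = 6.6528% of Ironwood Partners LP.
Direct interest in Ironwood Partners LP: 28%.
Aggregating (R1): 1.2% + 0.522% + 6.6528% + 28% = 36.3748%.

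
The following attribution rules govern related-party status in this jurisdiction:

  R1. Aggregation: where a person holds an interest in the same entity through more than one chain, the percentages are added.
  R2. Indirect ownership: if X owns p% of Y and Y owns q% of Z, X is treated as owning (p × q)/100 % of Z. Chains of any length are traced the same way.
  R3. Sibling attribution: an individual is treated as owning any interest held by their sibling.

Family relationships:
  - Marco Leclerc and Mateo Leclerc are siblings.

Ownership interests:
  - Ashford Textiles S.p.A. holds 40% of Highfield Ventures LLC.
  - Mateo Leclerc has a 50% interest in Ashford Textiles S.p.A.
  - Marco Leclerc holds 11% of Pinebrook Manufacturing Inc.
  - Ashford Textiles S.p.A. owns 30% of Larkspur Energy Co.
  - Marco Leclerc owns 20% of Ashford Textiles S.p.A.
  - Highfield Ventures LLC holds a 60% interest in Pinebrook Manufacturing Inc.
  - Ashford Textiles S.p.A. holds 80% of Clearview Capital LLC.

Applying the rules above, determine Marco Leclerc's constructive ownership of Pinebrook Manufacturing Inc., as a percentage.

By sibling attribution (R3), Marco Leclerc is treated as also owning Mateo Leclerc's interest in Ashford Textiles S.p.A, giving 20% + 50% = 70%.
Chain via Ashford Textiles S.p.A. → Highfield Ventures LLC (R2): 70% × 40% × 60% = 16.8% of Pinebrook Manufacturing Inc.
Direct interest in Pinebrook Manufacturing Inc: 11%.
Aggregating (R1): 16.8% + 11% = 27.8%.

27.8%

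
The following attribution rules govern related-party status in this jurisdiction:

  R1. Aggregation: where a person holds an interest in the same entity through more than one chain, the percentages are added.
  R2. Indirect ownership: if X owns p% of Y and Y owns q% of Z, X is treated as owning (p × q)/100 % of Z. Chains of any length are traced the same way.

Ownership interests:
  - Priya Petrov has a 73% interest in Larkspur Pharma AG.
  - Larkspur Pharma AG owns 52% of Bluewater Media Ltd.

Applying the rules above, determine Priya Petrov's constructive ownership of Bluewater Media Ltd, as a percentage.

37.96%

Chain via Larkspur Pharma AG (R2): 73% × 52% = 37.96% of Bluewater Media Ltd.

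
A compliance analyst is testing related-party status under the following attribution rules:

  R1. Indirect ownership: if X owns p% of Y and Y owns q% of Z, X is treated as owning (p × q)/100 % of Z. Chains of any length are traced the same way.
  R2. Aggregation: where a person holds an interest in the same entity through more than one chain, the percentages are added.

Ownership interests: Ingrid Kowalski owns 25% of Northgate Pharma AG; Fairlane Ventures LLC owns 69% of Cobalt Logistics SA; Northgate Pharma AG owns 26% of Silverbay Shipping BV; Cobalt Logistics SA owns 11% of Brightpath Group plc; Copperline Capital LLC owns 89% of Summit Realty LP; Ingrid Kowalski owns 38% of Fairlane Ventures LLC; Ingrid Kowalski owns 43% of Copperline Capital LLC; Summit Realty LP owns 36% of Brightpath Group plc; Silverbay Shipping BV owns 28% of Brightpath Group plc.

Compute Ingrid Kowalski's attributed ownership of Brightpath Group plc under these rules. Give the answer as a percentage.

18.4814%

Chain via Copperline Capital LLC → Summit Realty LP (R1): 43% × 89% × 36% = 13.7772% of Brightpath Group plc.
Chain via Northgate Pharma AG → Silverbay Shipping BV (R1): 25% × 26% × 28% = 1.82% of Brightpath Group plc.
Chain via Fairlane Ventures LLC → Cobalt Logistics SA (R1): 38% × 69% × 11% = 2.8842% of Brightpath Group plc.
Aggregating (R2): 13.7772% + 1.82% + 2.8842% = 18.4814%.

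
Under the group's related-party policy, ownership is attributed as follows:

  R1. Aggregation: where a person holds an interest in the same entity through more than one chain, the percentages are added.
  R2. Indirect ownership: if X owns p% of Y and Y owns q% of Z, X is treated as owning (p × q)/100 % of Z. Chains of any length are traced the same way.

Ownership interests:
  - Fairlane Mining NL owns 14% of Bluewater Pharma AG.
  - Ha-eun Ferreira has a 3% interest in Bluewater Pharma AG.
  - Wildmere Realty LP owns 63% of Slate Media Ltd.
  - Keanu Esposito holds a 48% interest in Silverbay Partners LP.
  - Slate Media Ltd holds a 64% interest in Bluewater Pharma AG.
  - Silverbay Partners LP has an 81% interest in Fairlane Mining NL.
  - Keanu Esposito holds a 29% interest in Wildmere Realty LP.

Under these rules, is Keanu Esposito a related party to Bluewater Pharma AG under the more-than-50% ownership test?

Chain via Silverbay Partners LP → Fairlane Mining NL (R2): 48% × 81% × 14% = 5.4432% of Bluewater Pharma AG.
Chain via Wildmere Realty LP → Slate Media Ltd (R2): 29% × 63% × 64% = 11.6928% of Bluewater Pharma AG.
Aggregating (R1): 5.4432% + 11.6928% = 17.136%.
17.136% does not exceed the 50% threshold, so Keanu is not a related party to Bluewater Pharma AG.

No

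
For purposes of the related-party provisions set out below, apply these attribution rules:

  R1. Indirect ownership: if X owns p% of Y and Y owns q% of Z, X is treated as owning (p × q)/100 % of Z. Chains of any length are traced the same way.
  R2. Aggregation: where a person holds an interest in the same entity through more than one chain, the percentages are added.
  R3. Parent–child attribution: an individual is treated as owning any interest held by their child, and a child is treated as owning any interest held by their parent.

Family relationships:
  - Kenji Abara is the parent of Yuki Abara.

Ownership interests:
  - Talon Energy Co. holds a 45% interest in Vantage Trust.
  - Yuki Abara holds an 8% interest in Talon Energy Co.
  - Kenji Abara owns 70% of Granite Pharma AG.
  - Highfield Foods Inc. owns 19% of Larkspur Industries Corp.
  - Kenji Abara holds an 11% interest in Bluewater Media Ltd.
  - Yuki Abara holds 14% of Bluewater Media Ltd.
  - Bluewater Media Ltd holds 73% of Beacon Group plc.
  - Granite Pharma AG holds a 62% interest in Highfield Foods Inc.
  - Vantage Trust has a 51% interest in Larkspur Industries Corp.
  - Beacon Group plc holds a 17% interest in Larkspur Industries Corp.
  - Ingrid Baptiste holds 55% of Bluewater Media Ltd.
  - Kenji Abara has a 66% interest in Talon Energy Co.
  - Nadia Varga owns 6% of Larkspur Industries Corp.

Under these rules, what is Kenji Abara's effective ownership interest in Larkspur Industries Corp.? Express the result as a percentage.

By parent–child attribution (R3), Kenji Abara is treated as also owning Yuki Abara's interest in Bluewater Media Ltd, giving 11% + 14% = 25%.
By parent–child attribution (R3), Kenji Abara is treated as also owning Yuki Abara's interest in Talon Energy Co, giving 66% + 8% = 74%.
Chain via Bluewater Media Ltd → Beacon Group plc (R1): 25% × 73% × 17% = 3.1025% of Larkspur Industries Corp.
Chain via Granite Pharma AG → Highfield Foods Inc. (R1): 70% × 62% × 19% = 8.246% of Larkspur Industries Corp.
Chain via Talon Energy Co. → Vantage Trust (R1): 74% × 45% × 51% = 16.983% of Larkspur Industries Corp.
Aggregating (R2): 3.1025% + 8.246% + 16.983% = 28.3315%.

28.3315%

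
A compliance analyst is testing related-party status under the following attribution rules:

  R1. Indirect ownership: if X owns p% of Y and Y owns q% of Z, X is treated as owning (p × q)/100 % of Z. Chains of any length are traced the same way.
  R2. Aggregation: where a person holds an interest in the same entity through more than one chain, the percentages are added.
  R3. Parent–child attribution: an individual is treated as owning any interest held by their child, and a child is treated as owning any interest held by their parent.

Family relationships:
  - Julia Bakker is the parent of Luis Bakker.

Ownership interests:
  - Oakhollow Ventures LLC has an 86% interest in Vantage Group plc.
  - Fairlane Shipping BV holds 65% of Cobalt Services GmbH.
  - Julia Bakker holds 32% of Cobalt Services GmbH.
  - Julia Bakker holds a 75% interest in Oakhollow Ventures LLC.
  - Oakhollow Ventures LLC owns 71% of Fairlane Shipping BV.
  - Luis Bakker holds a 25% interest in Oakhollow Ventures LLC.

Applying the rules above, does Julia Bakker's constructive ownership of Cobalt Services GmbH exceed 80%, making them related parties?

No

By parent–child attribution (R3), Julia Bakker is treated as also owning Luis Bakker's interest in Oakhollow Ventures LLC, giving 75% + 25% = 100%.
Chain via Oakhollow Ventures LLC → Fairlane Shipping BV (R1): 100% × 71% × 65% = 46.15% of Cobalt Services GmbH.
Direct interest in Cobalt Services GmbH: 32%.
Aggregating (R2): 46.15% + 32% = 78.15%.
78.15% does not exceed the 80% threshold, so Julia is not a related party to Cobalt Services GmbH.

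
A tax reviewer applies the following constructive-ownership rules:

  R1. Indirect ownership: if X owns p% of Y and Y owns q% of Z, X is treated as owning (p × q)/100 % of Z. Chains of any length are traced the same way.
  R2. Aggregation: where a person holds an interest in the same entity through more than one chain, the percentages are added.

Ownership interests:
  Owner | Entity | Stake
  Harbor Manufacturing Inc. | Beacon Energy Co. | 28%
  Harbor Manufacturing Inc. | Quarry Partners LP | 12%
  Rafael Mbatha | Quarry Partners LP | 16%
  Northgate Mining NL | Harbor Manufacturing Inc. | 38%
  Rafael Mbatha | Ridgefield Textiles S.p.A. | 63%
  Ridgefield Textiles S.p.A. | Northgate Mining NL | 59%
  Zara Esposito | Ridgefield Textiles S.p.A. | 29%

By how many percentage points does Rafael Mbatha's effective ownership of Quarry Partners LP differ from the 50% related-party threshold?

32.305048

Chain via Ridgefield Textiles S.p.A. → Northgate Mining NL → Harbor Manufacturing Inc. (R1): 63% × 59% × 38% × 12% = 1.694952% of Quarry Partners LP.
Direct interest in Quarry Partners LP: 16%.
Aggregating (R2): 1.694952% + 16% = 17.694952%.
17.694952% falls short of the 50% threshold by 32.305048 percentage points.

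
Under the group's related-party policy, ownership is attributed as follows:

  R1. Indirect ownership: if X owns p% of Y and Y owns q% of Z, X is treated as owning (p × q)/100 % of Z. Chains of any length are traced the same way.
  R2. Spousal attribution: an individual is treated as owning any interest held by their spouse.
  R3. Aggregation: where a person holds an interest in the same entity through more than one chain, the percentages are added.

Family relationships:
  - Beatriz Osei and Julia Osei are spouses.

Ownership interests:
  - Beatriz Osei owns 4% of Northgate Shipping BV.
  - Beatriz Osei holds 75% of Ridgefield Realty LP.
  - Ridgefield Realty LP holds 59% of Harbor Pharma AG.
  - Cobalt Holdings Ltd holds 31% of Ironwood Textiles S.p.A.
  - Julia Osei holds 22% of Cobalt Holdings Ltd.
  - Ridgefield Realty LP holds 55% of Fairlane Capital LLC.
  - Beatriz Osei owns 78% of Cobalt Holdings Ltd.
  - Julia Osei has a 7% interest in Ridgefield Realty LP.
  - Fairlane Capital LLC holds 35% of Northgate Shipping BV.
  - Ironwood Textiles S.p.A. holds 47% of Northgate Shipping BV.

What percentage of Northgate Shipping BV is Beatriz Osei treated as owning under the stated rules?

By spousal attribution (R2), Beatriz Osei is treated as also owning Julia Osei's interest in Cobalt Holdings Ltd, giving 78% + 22% = 100%.
By spousal attribution (R2), Beatriz Osei is treated as also owning Julia Osei's interest in Ridgefield Realty LP, giving 75% + 7% = 82%.
Chain via Cobalt Holdings Ltd → Ironwood Textiles S.p.A. (R1): 100% × 31% × 47% = 14.57% of Northgate Shipping BV.
Chain via Ridgefield Realty LP → Fairlane Capital LLC (R1): 82% × 55% × 35% = 15.785% of Northgate Shipping BV.
Direct interest in Northgate Shipping BV: 4%.
Aggregating (R3): 14.57% + 15.785% + 4% = 34.355%.

34.355%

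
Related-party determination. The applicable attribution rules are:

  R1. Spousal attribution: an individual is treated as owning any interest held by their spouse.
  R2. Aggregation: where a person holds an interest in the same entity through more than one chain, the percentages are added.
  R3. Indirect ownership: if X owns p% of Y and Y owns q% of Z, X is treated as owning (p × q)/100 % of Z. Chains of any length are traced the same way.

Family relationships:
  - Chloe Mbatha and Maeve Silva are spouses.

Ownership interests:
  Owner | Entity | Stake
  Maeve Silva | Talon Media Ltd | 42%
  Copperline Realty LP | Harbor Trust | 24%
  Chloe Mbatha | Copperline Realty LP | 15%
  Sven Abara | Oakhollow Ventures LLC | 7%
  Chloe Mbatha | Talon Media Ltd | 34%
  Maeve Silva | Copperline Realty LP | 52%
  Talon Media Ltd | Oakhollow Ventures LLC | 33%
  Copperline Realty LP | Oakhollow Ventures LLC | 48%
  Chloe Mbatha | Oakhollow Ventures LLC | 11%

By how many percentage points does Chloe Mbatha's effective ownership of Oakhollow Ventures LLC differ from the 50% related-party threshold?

By spousal attribution (R1), Chloe Mbatha is treated as also owning Maeve Silva's interest in Copperline Realty LP, giving 15% + 52% = 67%.
By spousal attribution (R1), Chloe Mbatha is treated as also owning Maeve Silva's interest in Talon Media Ltd, giving 34% + 42% = 76%.
Chain via Copperline Realty LP (R3): 67% × 48% = 32.16% of Oakhollow Ventures LLC.
Chain via Talon Media Ltd (R3): 76% × 33% = 25.08% of Oakhollow Ventures LLC.
Direct interest in Oakhollow Ventures LLC: 11%.
Aggregating (R2): 32.16% + 25.08% + 11% = 68.24%.
68.24% exceeds the 50% threshold by 18.24 percentage points.

18.24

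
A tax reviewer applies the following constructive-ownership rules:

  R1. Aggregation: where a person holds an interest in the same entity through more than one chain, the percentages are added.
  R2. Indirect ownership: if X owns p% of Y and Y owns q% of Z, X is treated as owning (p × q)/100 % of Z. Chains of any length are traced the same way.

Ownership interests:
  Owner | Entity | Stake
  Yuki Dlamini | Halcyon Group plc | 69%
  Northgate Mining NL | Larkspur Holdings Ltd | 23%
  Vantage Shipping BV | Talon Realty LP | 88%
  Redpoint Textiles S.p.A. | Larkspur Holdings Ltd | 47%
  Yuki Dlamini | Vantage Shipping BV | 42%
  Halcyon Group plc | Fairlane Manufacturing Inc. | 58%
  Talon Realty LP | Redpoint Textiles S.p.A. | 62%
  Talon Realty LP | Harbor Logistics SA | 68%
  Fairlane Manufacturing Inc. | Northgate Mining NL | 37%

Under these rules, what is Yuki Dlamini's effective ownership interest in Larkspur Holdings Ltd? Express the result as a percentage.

Chain via Halcyon Group plc → Fairlane Manufacturing Inc. → Northgate Mining NL (R2): 69% × 58% × 37% × 23% = 3.405702% of Larkspur Holdings Ltd.
Chain via Vantage Shipping BV → Talon Realty LP → Redpoint Textiles S.p.A. (R2): 42% × 88% × 62% × 47% = 10.770144% of Larkspur Holdings Ltd.
Aggregating (R1): 3.405702% + 10.770144% = 14.175846%.

14.175846%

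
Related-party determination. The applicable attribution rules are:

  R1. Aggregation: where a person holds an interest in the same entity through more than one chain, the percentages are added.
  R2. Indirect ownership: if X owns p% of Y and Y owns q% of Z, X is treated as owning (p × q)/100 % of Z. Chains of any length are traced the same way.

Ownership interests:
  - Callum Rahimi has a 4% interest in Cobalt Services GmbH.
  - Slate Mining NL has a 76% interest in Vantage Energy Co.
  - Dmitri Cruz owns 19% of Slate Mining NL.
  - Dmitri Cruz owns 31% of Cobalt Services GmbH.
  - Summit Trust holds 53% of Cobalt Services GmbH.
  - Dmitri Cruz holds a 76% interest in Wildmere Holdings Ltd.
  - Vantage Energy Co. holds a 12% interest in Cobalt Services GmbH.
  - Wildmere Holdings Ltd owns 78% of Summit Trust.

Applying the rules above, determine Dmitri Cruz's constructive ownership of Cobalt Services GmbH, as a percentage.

64.1512%

Chain via Wildmere Holdings Ltd → Summit Trust (R2): 76% × 78% × 53% = 31.4184% of Cobalt Services GmbH.
Chain via Slate Mining NL → Vantage Energy Co. (R2): 19% × 76% × 12% = 1.7328% of Cobalt Services GmbH.
Direct interest in Cobalt Services GmbH: 31%.
Aggregating (R1): 31.4184% + 1.7328% + 31% = 64.1512%.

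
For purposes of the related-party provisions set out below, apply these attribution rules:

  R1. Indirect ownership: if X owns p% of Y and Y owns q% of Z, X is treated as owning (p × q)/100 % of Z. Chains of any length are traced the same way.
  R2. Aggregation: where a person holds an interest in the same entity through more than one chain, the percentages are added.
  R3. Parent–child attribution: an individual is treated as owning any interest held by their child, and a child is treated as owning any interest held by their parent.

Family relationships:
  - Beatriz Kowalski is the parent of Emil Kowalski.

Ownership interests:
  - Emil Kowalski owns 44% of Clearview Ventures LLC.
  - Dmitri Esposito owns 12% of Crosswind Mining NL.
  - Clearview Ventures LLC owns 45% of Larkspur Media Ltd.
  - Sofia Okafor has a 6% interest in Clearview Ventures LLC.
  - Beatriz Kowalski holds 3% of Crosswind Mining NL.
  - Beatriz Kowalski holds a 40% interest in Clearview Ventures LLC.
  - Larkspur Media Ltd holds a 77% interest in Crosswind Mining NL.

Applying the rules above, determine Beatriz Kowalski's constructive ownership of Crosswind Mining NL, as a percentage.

By parent–child attribution (R3), Beatriz Kowalski is treated as also owning Emil Kowalski's interest in Clearview Ventures LLC, giving 40% + 44% = 84%.
Chain via Clearview Ventures LLC → Larkspur Media Ltd (R1): 84% × 45% × 77% = 29.106% of Crosswind Mining NL.
Direct interest in Crosswind Mining NL: 3%.
Aggregating (R2): 29.106% + 3% = 32.106%.

32.106%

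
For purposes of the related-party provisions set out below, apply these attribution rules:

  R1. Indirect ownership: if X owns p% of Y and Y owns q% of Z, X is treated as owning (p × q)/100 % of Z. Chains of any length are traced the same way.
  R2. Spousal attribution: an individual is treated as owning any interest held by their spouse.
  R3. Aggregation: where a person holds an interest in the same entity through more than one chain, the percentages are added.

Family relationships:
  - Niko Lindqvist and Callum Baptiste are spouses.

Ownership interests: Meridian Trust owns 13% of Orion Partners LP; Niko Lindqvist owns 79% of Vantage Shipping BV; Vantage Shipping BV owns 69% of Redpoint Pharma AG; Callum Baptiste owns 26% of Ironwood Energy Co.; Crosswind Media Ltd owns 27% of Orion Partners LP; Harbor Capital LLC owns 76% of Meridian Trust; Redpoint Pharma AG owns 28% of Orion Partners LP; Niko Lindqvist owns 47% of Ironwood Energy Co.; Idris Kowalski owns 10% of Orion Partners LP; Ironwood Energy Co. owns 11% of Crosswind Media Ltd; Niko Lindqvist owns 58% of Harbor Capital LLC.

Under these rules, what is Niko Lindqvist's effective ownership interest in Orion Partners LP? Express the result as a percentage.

By spousal attribution (R2), Niko Lindqvist is treated as also owning Callum Baptiste's interest in Ironwood Energy Co, giving 47% + 26% = 73%.
Chain via Ironwood Energy Co. → Crosswind Media Ltd (R1): 73% × 11% × 27% = 2.1681% of Orion Partners LP.
Chain via Harbor Capital LLC → Meridian Trust (R1): 58% × 76% × 13% = 5.7304% of Orion Partners LP.
Chain via Vantage Shipping BV → Redpoint Pharma AG (R1): 79% × 69% × 28% = 15.2628% of Orion Partners LP.
Aggregating (R3): 2.1681% + 5.7304% + 15.2628% = 23.1613%.

23.1613%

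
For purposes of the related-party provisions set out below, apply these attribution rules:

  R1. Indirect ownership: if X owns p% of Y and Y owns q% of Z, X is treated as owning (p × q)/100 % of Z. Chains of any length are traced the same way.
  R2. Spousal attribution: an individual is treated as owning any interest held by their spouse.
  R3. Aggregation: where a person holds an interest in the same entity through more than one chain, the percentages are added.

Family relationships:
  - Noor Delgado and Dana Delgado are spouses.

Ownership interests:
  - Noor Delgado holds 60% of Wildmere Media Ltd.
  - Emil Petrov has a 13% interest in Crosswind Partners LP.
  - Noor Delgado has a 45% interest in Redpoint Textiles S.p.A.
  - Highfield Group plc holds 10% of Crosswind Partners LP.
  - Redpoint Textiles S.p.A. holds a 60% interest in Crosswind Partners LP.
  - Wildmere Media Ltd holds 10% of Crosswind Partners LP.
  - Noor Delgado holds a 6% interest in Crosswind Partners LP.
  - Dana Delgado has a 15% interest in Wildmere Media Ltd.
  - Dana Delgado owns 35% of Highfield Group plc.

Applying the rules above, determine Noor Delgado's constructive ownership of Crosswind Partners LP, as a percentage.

By spousal attribution (R2), Noor Delgado is treated as also owning Dana Delgado's interest in Wildmere Media Ltd, giving 60% + 15% = 75%.
By spousal attribution (R2), Noor Delgado is treated as owning Dana Delgado's 35% interest in Highfield Group plc.
Chain via Redpoint Textiles S.p.A. (R1): 45% × 60% = 27% of Crosswind Partners LP.
Chain via Wildmere Media Ltd (R1): 75% × 10% = 7.5% of Crosswind Partners LP.
Direct interest in Crosswind Partners LP: 6%.
Chain via Highfield Group plc (R1): 35% × 10% = 3.5% of Crosswind Partners LP.
Aggregating (R3): 27% + 7.5% + 6% + 3.5% = 44%.

44%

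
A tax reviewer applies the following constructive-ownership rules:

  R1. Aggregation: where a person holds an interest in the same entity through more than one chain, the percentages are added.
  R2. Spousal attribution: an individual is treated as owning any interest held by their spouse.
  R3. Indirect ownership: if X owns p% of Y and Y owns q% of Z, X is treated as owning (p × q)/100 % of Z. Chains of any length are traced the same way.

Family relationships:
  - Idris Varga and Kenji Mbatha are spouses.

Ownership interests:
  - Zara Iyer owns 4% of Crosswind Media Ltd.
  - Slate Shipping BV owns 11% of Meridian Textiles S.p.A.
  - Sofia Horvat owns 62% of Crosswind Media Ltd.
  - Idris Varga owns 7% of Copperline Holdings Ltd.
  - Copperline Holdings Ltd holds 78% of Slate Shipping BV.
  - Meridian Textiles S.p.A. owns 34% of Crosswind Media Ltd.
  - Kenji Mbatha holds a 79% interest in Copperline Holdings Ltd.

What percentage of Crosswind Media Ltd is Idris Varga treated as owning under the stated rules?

2.508792%

By spousal attribution (R2), Idris Varga is treated as also owning Kenji Mbatha's interest in Copperline Holdings Ltd, giving 7% + 79% = 86%.
Chain via Copperline Holdings Ltd → Slate Shipping BV → Meridian Textiles S.p.A. (R3): 86% × 78% × 11% × 34% = 2.508792% of Crosswind Media Ltd.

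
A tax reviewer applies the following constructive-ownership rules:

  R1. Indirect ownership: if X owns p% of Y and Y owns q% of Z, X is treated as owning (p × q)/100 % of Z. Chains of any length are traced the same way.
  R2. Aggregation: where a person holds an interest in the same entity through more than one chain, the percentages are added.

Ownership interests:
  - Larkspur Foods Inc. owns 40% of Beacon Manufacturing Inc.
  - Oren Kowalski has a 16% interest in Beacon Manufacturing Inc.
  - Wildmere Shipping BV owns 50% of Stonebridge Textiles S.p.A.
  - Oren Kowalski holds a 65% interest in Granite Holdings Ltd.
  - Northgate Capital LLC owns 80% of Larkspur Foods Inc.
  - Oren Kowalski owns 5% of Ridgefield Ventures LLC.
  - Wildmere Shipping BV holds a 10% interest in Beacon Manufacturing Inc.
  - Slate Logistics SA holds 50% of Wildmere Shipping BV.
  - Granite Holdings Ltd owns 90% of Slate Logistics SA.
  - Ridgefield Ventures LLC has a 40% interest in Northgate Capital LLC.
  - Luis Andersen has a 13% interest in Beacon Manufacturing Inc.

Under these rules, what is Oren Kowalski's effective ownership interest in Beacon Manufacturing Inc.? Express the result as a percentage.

Chain via Ridgefield Ventures LLC → Northgate Capital LLC → Larkspur Foods Inc. (R1): 5% × 40% × 80% × 40% = 0.64% of Beacon Manufacturing Inc.
Chain via Granite Holdings Ltd → Slate Logistics SA → Wildmere Shipping BV (R1): 65% × 90% × 50% × 10% = 2.925% of Beacon Manufacturing Inc.
Direct interest in Beacon Manufacturing Inc: 16%.
Aggregating (R2): 0.64% + 2.925% + 16% = 19.565%.

19.565%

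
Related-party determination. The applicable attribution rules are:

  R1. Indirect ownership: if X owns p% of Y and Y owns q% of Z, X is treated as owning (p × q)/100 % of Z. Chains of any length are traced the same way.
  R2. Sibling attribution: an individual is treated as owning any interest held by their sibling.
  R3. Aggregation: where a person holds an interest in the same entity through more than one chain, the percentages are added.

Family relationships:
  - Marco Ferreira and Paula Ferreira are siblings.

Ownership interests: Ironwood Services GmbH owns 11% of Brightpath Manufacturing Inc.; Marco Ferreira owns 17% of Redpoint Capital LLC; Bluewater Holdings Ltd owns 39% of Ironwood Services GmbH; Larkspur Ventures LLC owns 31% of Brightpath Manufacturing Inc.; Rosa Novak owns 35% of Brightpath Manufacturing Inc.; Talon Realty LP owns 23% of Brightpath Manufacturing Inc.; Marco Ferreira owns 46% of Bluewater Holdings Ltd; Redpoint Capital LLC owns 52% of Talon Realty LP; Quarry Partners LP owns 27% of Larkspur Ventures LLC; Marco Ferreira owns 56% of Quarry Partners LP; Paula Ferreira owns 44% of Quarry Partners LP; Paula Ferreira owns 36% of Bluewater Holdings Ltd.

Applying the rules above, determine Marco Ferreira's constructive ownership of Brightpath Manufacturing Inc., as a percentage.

By sibling attribution (R2), Marco Ferreira is treated as also owning Paula Ferreira's interest in Bluewater Holdings Ltd, giving 46% + 36% = 82%.
By sibling attribution (R2), Marco Ferreira is treated as also owning Paula Ferreira's interest in Quarry Partners LP, giving 56% + 44% = 100%.
Chain via Redpoint Capital LLC → Talon Realty LP (R1): 17% × 52% × 23% = 2.0332% of Brightpath Manufacturing Inc.
Chain via Bluewater Holdings Ltd → Ironwood Services GmbH (R1): 82% × 39% × 11% = 3.5178% of Brightpath Manufacturing Inc.
Chain via Quarry Partners LP → Larkspur Ventures LLC (R1): 100% × 27% × 31% = 8.37% of Brightpath Manufacturing Inc.
Aggregating (R3): 2.0332% + 3.5178% + 8.37% = 13.921%.

13.921%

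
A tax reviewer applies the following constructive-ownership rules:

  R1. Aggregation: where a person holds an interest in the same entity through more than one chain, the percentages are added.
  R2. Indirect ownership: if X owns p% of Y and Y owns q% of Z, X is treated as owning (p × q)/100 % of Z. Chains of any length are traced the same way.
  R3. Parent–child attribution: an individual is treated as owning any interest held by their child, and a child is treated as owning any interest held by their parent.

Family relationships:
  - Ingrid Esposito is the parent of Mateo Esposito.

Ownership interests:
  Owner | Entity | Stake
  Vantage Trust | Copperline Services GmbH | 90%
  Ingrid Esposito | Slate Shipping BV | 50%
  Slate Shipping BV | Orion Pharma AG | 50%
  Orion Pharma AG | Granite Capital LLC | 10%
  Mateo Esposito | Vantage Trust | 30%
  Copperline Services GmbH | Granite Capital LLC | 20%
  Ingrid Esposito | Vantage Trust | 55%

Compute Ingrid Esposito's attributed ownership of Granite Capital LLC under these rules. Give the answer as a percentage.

By parent–child attribution (R3), Ingrid Esposito is treated as also owning Mateo Esposito's interest in Vantage Trust, giving 55% + 30% = 85%.
Chain via Slate Shipping BV → Orion Pharma AG (R2): 50% × 50% × 10% = 2.5% of Granite Capital LLC.
Chain via Vantage Trust → Copperline Services GmbH (R2): 85% × 90% × 20% = 15.3% of Granite Capital LLC.
Aggregating (R1): 2.5% + 15.3% = 17.8%.

17.8%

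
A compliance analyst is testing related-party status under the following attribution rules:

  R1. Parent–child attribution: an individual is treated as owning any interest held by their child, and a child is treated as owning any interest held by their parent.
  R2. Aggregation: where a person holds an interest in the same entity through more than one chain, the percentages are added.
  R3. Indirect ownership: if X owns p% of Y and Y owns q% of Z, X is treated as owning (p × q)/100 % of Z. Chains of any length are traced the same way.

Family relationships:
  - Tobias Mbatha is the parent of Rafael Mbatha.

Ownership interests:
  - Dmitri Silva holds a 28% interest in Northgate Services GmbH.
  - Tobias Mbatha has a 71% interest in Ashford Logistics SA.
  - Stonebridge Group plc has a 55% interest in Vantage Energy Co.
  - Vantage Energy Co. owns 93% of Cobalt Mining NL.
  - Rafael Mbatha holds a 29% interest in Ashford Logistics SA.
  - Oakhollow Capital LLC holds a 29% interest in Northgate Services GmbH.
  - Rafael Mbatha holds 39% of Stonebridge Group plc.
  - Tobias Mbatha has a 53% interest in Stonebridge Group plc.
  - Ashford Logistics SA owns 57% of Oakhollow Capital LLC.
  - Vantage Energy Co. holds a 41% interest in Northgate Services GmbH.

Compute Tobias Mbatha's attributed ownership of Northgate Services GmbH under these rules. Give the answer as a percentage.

By parent–child attribution (R1), Tobias Mbatha is treated as also owning Rafael Mbatha's interest in Ashford Logistics SA, giving 71% + 29% = 100%.
By parent–child attribution (R1), Tobias Mbatha is treated as also owning Rafael Mbatha's interest in Stonebridge Group plc, giving 53% + 39% = 92%.
Chain via Ashford Logistics SA → Oakhollow Capital LLC (R3): 100% × 57% × 29% = 16.53% of Northgate Services GmbH.
Chain via Stonebridge Group plc → Vantage Energy Co. (R3): 92% × 55% × 41% = 20.746% of Northgate Services GmbH.
Aggregating (R2): 16.53% + 20.746% = 37.276%.

37.276%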